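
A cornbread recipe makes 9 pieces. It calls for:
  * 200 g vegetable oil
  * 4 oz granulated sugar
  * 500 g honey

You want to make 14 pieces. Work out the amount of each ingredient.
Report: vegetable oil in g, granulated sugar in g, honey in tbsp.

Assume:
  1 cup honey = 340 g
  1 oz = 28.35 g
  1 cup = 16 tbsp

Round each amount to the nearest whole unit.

Scaling factor: 14/9.
vegetable oil: 200 g × 14/9 ≈ 311 g
granulated sugar: 4 oz × 14/9 × 28.35 g/oz ≈ 176 g
honey: 500 g × 14/9 ÷ 340 g/cup × 16 tbsp/cup ≈ 37 tbsp

vegetable oil: 311 g; granulated sugar: 176 g; honey: 37 tbsp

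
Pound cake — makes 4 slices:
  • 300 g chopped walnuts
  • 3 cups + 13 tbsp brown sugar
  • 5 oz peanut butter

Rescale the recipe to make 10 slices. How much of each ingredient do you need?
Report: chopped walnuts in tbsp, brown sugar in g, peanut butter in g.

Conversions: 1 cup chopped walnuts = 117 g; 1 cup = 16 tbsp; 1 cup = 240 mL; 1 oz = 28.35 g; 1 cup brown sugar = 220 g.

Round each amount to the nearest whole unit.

Scaling factor: 10/4 = 5/2 = 2.5.
chopped walnuts: 300 g × 5/2 ÷ 117 g/cup × 16 tbsp/cup ≈ 103 tbsp
brown sugar: (3 cup + 13 tbsp = 3.8125 cup) × 5/2 × 220 g/cup ≈ 2097 g
peanut butter: 5 oz × 5/2 × 28.35 g/oz ≈ 354 g

chopped walnuts: 103 tbsp; brown sugar: 2097 g; peanut butter: 354 g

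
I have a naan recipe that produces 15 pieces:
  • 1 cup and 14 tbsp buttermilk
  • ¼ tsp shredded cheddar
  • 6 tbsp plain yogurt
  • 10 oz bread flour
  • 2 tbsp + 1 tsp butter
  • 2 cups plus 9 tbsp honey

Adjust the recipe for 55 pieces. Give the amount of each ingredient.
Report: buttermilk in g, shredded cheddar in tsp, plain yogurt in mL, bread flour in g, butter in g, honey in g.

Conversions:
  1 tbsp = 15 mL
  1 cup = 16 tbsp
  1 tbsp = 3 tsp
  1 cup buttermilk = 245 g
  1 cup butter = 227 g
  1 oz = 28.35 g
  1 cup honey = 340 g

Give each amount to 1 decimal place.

buttermilk: 1684.4 g; shredded cheddar: 0.9 tsp; plain yogurt: 330.0 mL; bread flour: 1039.5 g; butter: 121.4 g; honey: 3194.6 g

Scaling factor: 55/15 = 11/3.
buttermilk: (1 cup + 14 tbsp = 1.875 cup) × 11/3 × 245 g/cup ≈ 1684.4 g
shredded cheddar: 0.25 tsp × 11/3 ≈ 0.9 tsp
plain yogurt: 6 tbsp × 11/3 × 15 mL/tbsp = 330.0 mL
bread flour: 10 oz × 11/3 × 28.35 g/oz = 1039.5 g
butter: (2 tbsp + 1 tsp = 7/3 tbsp) × 11/3 ÷ 16 tbsp/cup × 227 g/cup ≈ 121.4 g
honey: (2 cup + 9 tbsp = 2.5625 cup) × 11/3 × 340 g/cup ≈ 3194.6 g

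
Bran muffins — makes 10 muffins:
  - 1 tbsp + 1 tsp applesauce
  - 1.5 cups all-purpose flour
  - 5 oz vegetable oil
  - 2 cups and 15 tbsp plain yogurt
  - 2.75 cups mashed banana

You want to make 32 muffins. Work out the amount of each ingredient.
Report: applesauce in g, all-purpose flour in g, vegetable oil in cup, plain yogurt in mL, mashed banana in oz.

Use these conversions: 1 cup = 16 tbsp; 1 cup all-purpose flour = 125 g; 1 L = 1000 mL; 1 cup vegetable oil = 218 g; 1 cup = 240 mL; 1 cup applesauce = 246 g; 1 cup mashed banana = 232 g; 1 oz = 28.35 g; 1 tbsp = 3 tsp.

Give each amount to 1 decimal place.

applesauce: 65.6 g; all-purpose flour: 600.0 g; vegetable oil: 2.1 cup; plain yogurt: 2256.0 mL; mashed banana: 72.0 oz

Scaling factor: 32/10 = 16/5 = 3.2.
applesauce: (1 tbsp + 1 tsp = 4/3 tbsp) × 16/5 ÷ 16 tbsp/cup × 246 g/cup = 65.6 g
all-purpose flour: 1.5 cup × 16/5 × 125 g/cup = 600.0 g
vegetable oil: 5 oz × 16/5 × 28.35 g/oz ÷ 218 g/cup ≈ 2.1 cup
plain yogurt: (2 cup + 15 tbsp = 2.9375 cup) × 16/5 × 240 mL/cup = 2256.0 mL
mashed banana: 2.75 cup × 16/5 × 232 g/cup ÷ 28.35 g/oz ≈ 72.0 oz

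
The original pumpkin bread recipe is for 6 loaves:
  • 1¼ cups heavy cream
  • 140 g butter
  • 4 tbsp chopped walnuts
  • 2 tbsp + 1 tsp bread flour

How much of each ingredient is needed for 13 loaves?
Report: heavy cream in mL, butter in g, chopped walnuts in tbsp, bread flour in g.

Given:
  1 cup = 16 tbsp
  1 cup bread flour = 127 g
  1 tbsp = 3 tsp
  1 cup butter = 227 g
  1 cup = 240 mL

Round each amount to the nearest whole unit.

heavy cream: 650 mL; butter: 303 g; chopped walnuts: 9 tbsp; bread flour: 40 g

Scaling factor: 13/6.
heavy cream: 1.25 cup × 13/6 × 240 mL/cup = 650 mL
butter: 140 g × 13/6 ≈ 303 g
chopped walnuts: 4 tbsp × 13/6 ≈ 9 tbsp
bread flour: (2 tbsp + 1 tsp = 7/3 tbsp) × 13/6 ÷ 16 tbsp/cup × 127 g/cup ≈ 40 g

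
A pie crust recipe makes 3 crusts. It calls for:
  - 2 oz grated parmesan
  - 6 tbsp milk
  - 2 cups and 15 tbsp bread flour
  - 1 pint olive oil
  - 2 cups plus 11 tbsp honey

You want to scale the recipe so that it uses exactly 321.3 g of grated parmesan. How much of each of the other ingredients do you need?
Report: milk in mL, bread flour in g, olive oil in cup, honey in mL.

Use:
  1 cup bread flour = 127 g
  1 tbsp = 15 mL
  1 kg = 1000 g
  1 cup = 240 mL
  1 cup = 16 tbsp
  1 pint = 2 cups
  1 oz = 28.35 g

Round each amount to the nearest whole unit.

milk: 510 mL; bread flour: 2114 g; olive oil: 11 cup; honey: 3655 mL

The original recipe has 56.7 g of grated parmesan, so the scaling factor is 321.3 ÷ 56.7 = 17/3.
milk: 6 tbsp × 17/3 × 15 mL/tbsp = 510 mL
bread flour: (2 cup + 15 tbsp = 2.9375 cup) × 17/3 × 127 g/cup ≈ 2114 g
olive oil: 1 pint × 17/3 × 2 cup/pint ≈ 11 cup
honey: (2 cup + 11 tbsp = 2.6875 cup) × 17/3 × 240 mL/cup = 3655 mL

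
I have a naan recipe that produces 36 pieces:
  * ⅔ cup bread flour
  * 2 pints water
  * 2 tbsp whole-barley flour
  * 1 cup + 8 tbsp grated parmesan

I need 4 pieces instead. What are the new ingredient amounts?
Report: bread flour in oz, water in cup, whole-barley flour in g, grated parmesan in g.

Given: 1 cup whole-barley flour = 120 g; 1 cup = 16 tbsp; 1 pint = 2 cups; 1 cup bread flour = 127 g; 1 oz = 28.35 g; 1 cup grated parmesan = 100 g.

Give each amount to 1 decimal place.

Scaling factor: 4/36 = 1/9.
bread flour: 2/3 cup × 1/9 × 127 g/cup ÷ 28.35 g/oz ≈ 0.3 oz
water: 2 pint × 1/9 × 2 cup/pint ≈ 0.4 cup
whole-barley flour: 2 tbsp × 1/9 ÷ 16 tbsp/cup × 120 g/cup ≈ 1.7 g
grated parmesan: (1 cup + 8 tbsp = 1.5 cup) × 1/9 × 100 g/cup ≈ 16.7 g

bread flour: 0.3 oz; water: 0.4 cup; whole-barley flour: 1.7 g; grated parmesan: 16.7 g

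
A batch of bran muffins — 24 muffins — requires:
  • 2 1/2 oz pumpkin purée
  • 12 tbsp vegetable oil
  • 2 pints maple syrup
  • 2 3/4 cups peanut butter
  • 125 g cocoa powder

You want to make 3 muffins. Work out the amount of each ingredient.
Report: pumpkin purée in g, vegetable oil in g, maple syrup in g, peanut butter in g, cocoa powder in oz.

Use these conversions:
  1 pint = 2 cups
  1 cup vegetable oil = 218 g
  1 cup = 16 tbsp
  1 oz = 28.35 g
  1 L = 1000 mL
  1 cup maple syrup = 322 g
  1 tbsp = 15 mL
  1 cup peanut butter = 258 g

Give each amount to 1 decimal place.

pumpkin purée: 8.9 g; vegetable oil: 20.4 g; maple syrup: 161.0 g; peanut butter: 88.7 g; cocoa powder: 0.6 oz

Scaling factor: 3/24 = 1/8 = 0.125.
pumpkin purée: 2.5 oz × 1/8 × 28.35 g/oz ≈ 8.9 g
vegetable oil: 12 tbsp × 1/8 ÷ 16 tbsp/cup × 218 g/cup ≈ 20.4 g
maple syrup: 2 pint × 1/8 × 2 cup/pint × 322 g/cup = 161.0 g
peanut butter: 2.75 cup × 1/8 × 258 g/cup ≈ 88.7 g
cocoa powder: 125 g × 1/8 ÷ 28.35 g/oz ≈ 0.6 oz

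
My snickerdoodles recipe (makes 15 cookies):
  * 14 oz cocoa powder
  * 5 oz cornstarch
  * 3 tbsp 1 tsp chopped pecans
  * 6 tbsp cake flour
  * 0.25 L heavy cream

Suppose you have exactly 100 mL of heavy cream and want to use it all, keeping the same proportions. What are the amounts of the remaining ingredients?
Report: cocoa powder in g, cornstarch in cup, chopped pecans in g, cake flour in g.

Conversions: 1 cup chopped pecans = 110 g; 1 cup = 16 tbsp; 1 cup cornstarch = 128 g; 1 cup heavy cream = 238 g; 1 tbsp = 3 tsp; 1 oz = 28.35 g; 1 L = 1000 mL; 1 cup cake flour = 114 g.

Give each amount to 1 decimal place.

cocoa powder: 158.8 g; cornstarch: 0.4 cup; chopped pecans: 9.2 g; cake flour: 17.1 g

The original recipe has 250 mL of heavy cream, so the scaling factor is 100 ÷ 250 = 2/5 = 0.4.
cocoa powder: 14 oz × 2/5 × 28.35 g/oz ≈ 158.8 g
cornstarch: 5 oz × 2/5 × 28.35 g/oz ÷ 128 g/cup ≈ 0.4 cup
chopped pecans: (3 tbsp + 1 tsp = 10/3 tbsp) × 2/5 ÷ 16 tbsp/cup × 110 g/cup ≈ 9.2 g
cake flour: 6 tbsp × 2/5 ÷ 16 tbsp/cup × 114 g/cup = 17.1 g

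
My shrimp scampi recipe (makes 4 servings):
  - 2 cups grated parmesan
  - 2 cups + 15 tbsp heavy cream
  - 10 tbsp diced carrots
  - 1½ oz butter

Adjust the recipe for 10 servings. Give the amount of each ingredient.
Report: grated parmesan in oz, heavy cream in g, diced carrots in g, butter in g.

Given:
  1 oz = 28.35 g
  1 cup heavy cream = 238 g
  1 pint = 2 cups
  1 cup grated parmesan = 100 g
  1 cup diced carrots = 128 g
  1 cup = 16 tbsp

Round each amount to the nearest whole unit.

Scaling factor: 10/4 = 5/2 = 2.5.
grated parmesan: 2 cup × 5/2 × 100 g/cup ÷ 28.35 g/oz ≈ 18 oz
heavy cream: (2 cup + 15 tbsp = 2.9375 cup) × 5/2 × 238 g/cup ≈ 1748 g
diced carrots: 10 tbsp × 5/2 ÷ 16 tbsp/cup × 128 g/cup = 200 g
butter: 1.5 oz × 5/2 × 28.35 g/oz ≈ 106 g

grated parmesan: 18 oz; heavy cream: 1748 g; diced carrots: 200 g; butter: 106 g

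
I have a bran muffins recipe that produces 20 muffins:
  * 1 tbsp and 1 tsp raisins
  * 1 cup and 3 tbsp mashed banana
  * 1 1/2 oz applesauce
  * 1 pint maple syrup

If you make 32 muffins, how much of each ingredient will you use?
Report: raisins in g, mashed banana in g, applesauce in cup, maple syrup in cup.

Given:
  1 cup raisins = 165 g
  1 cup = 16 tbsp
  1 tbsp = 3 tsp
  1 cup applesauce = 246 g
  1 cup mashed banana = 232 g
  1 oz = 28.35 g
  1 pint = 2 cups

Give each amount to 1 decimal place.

raisins: 22.0 g; mashed banana: 440.8 g; applesauce: 0.3 cup; maple syrup: 3.2 cup

Scaling factor: 32/20 = 8/5 = 1.6.
raisins: (1 tbsp + 1 tsp = 4/3 tbsp) × 8/5 ÷ 16 tbsp/cup × 165 g/cup = 22.0 g
mashed banana: (1 cup + 3 tbsp = 1.1875 cup) × 8/5 × 232 g/cup = 440.8 g
applesauce: 1.5 oz × 8/5 × 28.35 g/oz ÷ 246 g/cup ≈ 0.3 cup
maple syrup: 1 pint × 8/5 × 2 cup/pint = 3.2 cup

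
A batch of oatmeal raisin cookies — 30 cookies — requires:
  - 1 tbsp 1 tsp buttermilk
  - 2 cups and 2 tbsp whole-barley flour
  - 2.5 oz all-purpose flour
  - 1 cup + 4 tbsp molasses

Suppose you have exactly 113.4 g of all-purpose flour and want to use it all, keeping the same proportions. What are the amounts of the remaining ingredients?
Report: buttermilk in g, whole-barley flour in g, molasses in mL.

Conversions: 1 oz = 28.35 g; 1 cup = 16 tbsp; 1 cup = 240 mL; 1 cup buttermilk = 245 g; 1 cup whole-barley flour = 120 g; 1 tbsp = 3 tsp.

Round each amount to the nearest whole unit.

buttermilk: 33 g; whole-barley flour: 408 g; molasses: 480 mL

The original recipe has 70.875 g of all-purpose flour, so the scaling factor is 113.4 ÷ 70.875 = 8/5 = 1.6.
buttermilk: (1 tbsp + 1 tsp = 4/3 tbsp) × 8/5 ÷ 16 tbsp/cup × 245 g/cup ≈ 33 g
whole-barley flour: (2 cup + 2 tbsp = 2.125 cup) × 8/5 × 120 g/cup = 408 g
molasses: (1 cup + 4 tbsp = 1.25 cup) × 8/5 × 240 mL/cup = 480 mL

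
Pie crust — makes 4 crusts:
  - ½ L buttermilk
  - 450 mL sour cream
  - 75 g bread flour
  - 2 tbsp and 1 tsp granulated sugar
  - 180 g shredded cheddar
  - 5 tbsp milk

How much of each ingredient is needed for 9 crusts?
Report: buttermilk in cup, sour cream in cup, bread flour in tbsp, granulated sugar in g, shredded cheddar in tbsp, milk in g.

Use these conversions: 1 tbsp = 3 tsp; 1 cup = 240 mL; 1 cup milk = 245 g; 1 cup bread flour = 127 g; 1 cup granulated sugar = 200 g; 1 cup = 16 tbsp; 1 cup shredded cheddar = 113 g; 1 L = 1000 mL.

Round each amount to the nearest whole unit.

Scaling factor: 9/4 = 2.25.
buttermilk: 0.5 L × 9/4 × 1000 mL/L ÷ 240 mL/cup ≈ 5 cup
sour cream: 450 mL × 9/4 ÷ 240 mL/cup ≈ 4 cup
bread flour: 75 g × 9/4 ÷ 127 g/cup × 16 tbsp/cup ≈ 21 tbsp
granulated sugar: (2 tbsp + 1 tsp = 7/3 tbsp) × 9/4 ÷ 16 tbsp/cup × 200 g/cup ≈ 66 g
shredded cheddar: 180 g × 9/4 ÷ 113 g/cup × 16 tbsp/cup ≈ 57 tbsp
milk: 5 tbsp × 9/4 ÷ 16 tbsp/cup × 245 g/cup ≈ 172 g

buttermilk: 5 cup; sour cream: 4 cup; bread flour: 21 tbsp; granulated sugar: 66 g; shredded cheddar: 57 tbsp; milk: 172 g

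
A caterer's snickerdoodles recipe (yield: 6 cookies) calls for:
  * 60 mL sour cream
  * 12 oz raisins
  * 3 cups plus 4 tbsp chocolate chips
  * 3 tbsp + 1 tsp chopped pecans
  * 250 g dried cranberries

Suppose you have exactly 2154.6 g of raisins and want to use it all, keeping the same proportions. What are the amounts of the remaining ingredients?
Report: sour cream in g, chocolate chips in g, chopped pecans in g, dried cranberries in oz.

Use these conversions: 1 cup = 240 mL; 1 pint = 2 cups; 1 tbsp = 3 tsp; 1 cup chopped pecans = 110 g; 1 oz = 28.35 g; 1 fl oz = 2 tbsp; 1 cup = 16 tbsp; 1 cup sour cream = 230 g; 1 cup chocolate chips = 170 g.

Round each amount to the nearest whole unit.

The original recipe has 340.2 g of raisins, so the scaling factor is 2154.6 ÷ 340.2 = 19/3.
sour cream: 60 mL × 19/3 ÷ 240 mL/cup × 230 g/cup ≈ 364 g
chocolate chips: (3 cup + 4 tbsp = 3.25 cup) × 19/3 × 170 g/cup ≈ 3499 g
chopped pecans: (3 tbsp + 1 tsp = 10/3 tbsp) × 19/3 ÷ 16 tbsp/cup × 110 g/cup ≈ 145 g
dried cranberries: 250 g × 19/3 ÷ 28.35 g/oz ≈ 56 oz

sour cream: 364 g; chocolate chips: 3499 g; chopped pecans: 145 g; dried cranberries: 56 oz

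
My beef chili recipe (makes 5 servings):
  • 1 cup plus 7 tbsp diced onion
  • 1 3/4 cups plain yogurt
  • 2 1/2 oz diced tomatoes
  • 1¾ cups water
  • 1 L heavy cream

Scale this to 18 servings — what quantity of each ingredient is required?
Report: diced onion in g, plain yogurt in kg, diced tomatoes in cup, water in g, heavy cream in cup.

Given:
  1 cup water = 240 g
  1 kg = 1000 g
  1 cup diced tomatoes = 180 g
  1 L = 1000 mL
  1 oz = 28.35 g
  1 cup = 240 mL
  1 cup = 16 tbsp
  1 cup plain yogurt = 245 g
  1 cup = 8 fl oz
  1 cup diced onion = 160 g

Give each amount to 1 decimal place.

Scaling factor: 18/5 = 3.6.
diced onion: (1 cup + 7 tbsp = 1.4375 cup) × 18/5 × 160 g/cup = 828.0 g
plain yogurt: 1.75 cup × 18/5 × 245 g/cup ÷ 1000 g/kg ≈ 1.5 kg
diced tomatoes: 2.5 oz × 18/5 × 28.35 g/oz ÷ 180 g/cup ≈ 1.4 cup
water: 1.75 cup × 18/5 × 240 g/cup = 1512.0 g
heavy cream: 1 L × 18/5 × 1000 mL/L ÷ 240 mL/cup = 15.0 cup

diced onion: 828.0 g; plain yogurt: 1.5 kg; diced tomatoes: 1.4 cup; water: 1512.0 g; heavy cream: 15.0 cup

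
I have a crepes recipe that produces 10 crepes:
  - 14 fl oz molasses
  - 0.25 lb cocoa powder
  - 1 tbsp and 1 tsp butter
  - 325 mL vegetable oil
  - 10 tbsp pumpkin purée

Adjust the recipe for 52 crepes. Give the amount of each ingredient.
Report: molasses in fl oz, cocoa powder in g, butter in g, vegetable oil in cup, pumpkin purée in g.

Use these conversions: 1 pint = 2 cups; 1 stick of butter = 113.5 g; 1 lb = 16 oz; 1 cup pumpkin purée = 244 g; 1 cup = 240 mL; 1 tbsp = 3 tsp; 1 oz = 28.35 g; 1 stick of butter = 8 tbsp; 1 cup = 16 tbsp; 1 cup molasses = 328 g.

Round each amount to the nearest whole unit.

Scaling factor: 52/10 = 26/5 = 5.2.
molasses: 14 fl oz × 26/5 ≈ 73 fl oz
cocoa powder: 0.25 lb × 26/5 × 16 oz/lb × 28.35 g/oz ≈ 590 g
butter: (1 tbsp + 1 tsp = 4/3 tbsp) × 26/5 ÷ 8 tbsp/stick × 113.5 g/stick ≈ 98 g
vegetable oil: 325 mL × 26/5 ÷ 240 mL/cup ≈ 7 cup
pumpkin purée: 10 tbsp × 26/5 ÷ 16 tbsp/cup × 244 g/cup = 793 g

molasses: 73 fl oz; cocoa powder: 590 g; butter: 98 g; vegetable oil: 7 cup; pumpkin purée: 793 g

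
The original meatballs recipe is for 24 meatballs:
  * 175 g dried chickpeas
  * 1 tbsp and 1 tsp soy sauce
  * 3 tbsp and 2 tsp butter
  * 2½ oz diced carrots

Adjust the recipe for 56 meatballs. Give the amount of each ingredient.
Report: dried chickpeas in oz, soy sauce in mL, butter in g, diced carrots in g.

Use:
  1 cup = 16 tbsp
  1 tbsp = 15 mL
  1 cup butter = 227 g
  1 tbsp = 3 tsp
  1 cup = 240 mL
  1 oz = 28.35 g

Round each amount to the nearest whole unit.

Scaling factor: 56/24 = 7/3.
dried chickpeas: 175 g × 7/3 ÷ 28.35 g/oz ≈ 14 oz
soy sauce: (1 tbsp + 1 tsp = 4/3 tbsp) × 7/3 × 15 mL/tbsp ≈ 47 mL
butter: (3 tbsp + 2 tsp = 11/3 tbsp) × 7/3 ÷ 16 tbsp/cup × 227 g/cup ≈ 121 g
diced carrots: 2.5 oz × 7/3 × 28.35 g/oz ≈ 165 g

dried chickpeas: 14 oz; soy sauce: 47 mL; butter: 121 g; diced carrots: 165 g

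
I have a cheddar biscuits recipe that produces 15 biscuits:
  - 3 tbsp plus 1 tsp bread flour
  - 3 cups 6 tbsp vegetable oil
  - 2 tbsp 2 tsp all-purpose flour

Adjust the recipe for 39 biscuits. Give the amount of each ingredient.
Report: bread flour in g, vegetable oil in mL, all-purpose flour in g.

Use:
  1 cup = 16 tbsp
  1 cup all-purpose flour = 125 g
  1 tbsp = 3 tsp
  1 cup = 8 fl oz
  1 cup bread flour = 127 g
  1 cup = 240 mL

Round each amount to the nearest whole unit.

Scaling factor: 39/15 = 13/5 = 2.6.
bread flour: (3 tbsp + 1 tsp = 10/3 tbsp) × 13/5 ÷ 16 tbsp/cup × 127 g/cup ≈ 69 g
vegetable oil: (3 cup + 6 tbsp = 3.375 cup) × 13/5 × 240 mL/cup = 2106 mL
all-purpose flour: (2 tbsp + 2 tsp = 8/3 tbsp) × 13/5 ÷ 16 tbsp/cup × 125 g/cup ≈ 54 g

bread flour: 69 g; vegetable oil: 2106 mL; all-purpose flour: 54 g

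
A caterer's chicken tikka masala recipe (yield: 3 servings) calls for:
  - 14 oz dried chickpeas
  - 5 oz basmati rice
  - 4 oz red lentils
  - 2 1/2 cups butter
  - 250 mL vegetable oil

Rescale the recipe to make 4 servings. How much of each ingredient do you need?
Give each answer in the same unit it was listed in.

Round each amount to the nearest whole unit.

Scaling factor: 4/3.
dried chickpeas: 14 oz × 4/3 ≈ 19 oz
basmati rice: 5 oz × 4/3 ≈ 7 oz
red lentils: 4 oz × 4/3 ≈ 5 oz
butter: 2.5 cup × 4/3 ≈ 3 cup
vegetable oil: 250 mL × 4/3 ≈ 333 mL

dried chickpeas: 19 oz; basmati rice: 7 oz; red lentils: 5 oz; butter: 3 cup; vegetable oil: 333 mL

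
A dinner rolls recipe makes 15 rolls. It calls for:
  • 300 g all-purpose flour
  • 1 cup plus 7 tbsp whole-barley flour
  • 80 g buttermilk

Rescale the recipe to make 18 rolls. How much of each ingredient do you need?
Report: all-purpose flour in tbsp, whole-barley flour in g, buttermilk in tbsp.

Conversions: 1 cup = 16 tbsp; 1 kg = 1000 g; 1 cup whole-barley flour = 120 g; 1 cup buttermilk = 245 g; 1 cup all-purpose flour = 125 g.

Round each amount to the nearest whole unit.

Scaling factor: 18/15 = 6/5 = 1.2.
all-purpose flour: 300 g × 6/5 ÷ 125 g/cup × 16 tbsp/cup ≈ 46 tbsp
whole-barley flour: (1 cup + 7 tbsp = 1.4375 cup) × 6/5 × 120 g/cup = 207 g
buttermilk: 80 g × 6/5 ÷ 245 g/cup × 16 tbsp/cup ≈ 6 tbsp

all-purpose flour: 46 tbsp; whole-barley flour: 207 g; buttermilk: 6 tbsp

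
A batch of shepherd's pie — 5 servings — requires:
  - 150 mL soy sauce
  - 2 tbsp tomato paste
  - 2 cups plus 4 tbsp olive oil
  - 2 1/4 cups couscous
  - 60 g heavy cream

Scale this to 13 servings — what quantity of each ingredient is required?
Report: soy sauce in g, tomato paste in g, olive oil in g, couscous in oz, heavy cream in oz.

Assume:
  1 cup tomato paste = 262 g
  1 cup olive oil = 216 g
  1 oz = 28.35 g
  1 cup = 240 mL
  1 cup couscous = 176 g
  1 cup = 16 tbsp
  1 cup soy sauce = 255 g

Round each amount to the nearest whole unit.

soy sauce: 414 g; tomato paste: 85 g; olive oil: 1264 g; couscous: 36 oz; heavy cream: 6 oz

Scaling factor: 13/5 = 2.6.
soy sauce: 150 mL × 13/5 ÷ 240 mL/cup × 255 g/cup ≈ 414 g
tomato paste: 2 tbsp × 13/5 ÷ 16 tbsp/cup × 262 g/cup ≈ 85 g
olive oil: (2 cup + 4 tbsp = 2.25 cup) × 13/5 × 216 g/cup ≈ 1264 g
couscous: 2.25 cup × 13/5 × 176 g/cup ÷ 28.35 g/oz ≈ 36 oz
heavy cream: 60 g × 13/5 ÷ 28.35 g/oz ≈ 6 oz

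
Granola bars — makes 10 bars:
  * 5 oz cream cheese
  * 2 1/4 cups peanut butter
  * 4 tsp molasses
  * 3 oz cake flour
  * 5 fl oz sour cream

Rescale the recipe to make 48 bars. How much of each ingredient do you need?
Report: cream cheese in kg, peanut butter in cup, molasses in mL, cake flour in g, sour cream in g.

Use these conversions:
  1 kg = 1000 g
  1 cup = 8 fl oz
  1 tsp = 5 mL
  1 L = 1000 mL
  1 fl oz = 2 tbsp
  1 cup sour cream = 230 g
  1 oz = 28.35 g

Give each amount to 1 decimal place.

cream cheese: 0.7 kg; peanut butter: 10.8 cup; molasses: 96.0 mL; cake flour: 408.2 g; sour cream: 690.0 g

Scaling factor: 48/10 = 24/5 = 4.8.
cream cheese: 5 oz × 24/5 × 28.35 g/oz ÷ 1000 g/kg ≈ 0.7 kg
peanut butter: 2.25 cup × 24/5 = 10.8 cup
molasses: 4 tsp × 24/5 × 5 mL/tsp = 96.0 mL
cake flour: 3 oz × 24/5 × 28.35 g/oz ≈ 408.2 g
sour cream: 5 fl oz × 24/5 ÷ 8 fl oz/cup × 230 g/cup = 690.0 g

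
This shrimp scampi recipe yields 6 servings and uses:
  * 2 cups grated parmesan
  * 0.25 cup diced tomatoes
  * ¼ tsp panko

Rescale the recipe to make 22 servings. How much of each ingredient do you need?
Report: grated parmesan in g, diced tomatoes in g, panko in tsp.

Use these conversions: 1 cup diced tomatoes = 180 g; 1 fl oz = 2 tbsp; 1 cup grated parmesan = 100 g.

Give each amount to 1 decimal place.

grated parmesan: 733.3 g; diced tomatoes: 165.0 g; panko: 0.9 tsp

Scaling factor: 22/6 = 11/3.
grated parmesan: 2 cup × 11/3 × 100 g/cup ≈ 733.3 g
diced tomatoes: 0.25 cup × 11/3 × 180 g/cup = 165.0 g
panko: 0.25 tsp × 11/3 ≈ 0.9 tsp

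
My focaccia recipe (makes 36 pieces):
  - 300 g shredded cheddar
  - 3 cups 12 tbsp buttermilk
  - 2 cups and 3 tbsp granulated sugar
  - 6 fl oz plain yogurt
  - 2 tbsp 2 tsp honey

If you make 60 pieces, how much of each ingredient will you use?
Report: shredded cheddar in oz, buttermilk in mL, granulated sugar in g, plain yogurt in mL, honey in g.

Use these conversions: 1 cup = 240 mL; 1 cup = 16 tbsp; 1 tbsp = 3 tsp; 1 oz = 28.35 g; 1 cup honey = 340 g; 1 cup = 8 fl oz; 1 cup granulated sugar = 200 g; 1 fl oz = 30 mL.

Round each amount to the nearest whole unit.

shredded cheddar: 18 oz; buttermilk: 1500 mL; granulated sugar: 729 g; plain yogurt: 300 mL; honey: 94 g

Scaling factor: 60/36 = 5/3.
shredded cheddar: 300 g × 5/3 ÷ 28.35 g/oz ≈ 18 oz
buttermilk: (3 cup + 12 tbsp = 3.75 cup) × 5/3 × 240 mL/cup = 1500 mL
granulated sugar: (2 cup + 3 tbsp = 2.1875 cup) × 5/3 × 200 g/cup ≈ 729 g
plain yogurt: 6 fl oz × 5/3 × 30 mL/fl oz = 300 mL
honey: (2 tbsp + 2 tsp = 8/3 tbsp) × 5/3 ÷ 16 tbsp/cup × 340 g/cup ≈ 94 g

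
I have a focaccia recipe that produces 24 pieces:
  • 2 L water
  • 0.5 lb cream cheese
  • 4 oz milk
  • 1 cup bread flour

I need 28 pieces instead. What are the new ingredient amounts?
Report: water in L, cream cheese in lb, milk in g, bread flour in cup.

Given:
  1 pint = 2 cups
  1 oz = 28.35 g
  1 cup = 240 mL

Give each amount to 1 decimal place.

water: 2.3 L; cream cheese: 0.6 lb; milk: 132.3 g; bread flour: 1.2 cup

Scaling factor: 28/24 = 7/6.
water: 2 L × 7/6 ≈ 2.3 L
cream cheese: 0.5 lb × 7/6 ≈ 0.6 lb
milk: 4 oz × 7/6 × 28.35 g/oz = 132.3 g
bread flour: 1 cup × 7/6 ≈ 1.2 cup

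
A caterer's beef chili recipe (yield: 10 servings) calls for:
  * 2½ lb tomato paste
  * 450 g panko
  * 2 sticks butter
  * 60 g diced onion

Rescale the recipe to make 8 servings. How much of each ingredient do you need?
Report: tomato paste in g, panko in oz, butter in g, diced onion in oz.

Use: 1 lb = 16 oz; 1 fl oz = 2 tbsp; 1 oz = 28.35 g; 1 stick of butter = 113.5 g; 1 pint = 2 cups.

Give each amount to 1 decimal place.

Scaling factor: 8/10 = 4/5 = 0.8.
tomato paste: 2.5 lb × 4/5 × 16 oz/lb × 28.35 g/oz = 907.2 g
panko: 450 g × 4/5 ÷ 28.35 g/oz ≈ 12.7 oz
butter: 2 stick × 4/5 × 113.5 g/stick = 181.6 g
diced onion: 60 g × 4/5 ÷ 28.35 g/oz ≈ 1.7 oz

tomato paste: 907.2 g; panko: 12.7 oz; butter: 181.6 g; diced onion: 1.7 oz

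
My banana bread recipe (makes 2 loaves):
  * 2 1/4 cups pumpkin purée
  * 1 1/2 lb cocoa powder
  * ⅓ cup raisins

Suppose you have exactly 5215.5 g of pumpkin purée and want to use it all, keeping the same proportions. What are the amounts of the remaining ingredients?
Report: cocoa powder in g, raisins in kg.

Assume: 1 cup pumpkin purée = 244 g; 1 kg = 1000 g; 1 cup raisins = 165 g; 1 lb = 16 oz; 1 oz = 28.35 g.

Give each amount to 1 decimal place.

The original recipe has 549 g of pumpkin purée, so the scaling factor is 5215.5 ÷ 549 = 19/2 = 9.5.
cocoa powder: 1.5 lb × 19/2 × 16 oz/lb × 28.35 g/oz = 6463.8 g
raisins: 1/3 cup × 19/2 × 165 g/cup ÷ 1000 g/kg ≈ 0.5 kg

cocoa powder: 6463.8 g; raisins: 0.5 kg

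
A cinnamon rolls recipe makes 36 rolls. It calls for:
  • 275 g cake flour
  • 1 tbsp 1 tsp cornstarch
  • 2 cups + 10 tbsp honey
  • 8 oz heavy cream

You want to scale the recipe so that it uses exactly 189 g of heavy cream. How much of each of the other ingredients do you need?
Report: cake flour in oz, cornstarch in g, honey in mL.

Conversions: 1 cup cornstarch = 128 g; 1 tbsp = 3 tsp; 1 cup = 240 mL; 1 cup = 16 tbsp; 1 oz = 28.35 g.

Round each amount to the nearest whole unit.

cake flour: 8 oz; cornstarch: 9 g; honey: 525 mL

The original recipe has 226.8 g of heavy cream, so the scaling factor is 189 ÷ 226.8 = 5/6.
cake flour: 275 g × 5/6 ÷ 28.35 g/oz ≈ 8 oz
cornstarch: (1 tbsp + 1 tsp = 4/3 tbsp) × 5/6 ÷ 16 tbsp/cup × 128 g/cup ≈ 9 g
honey: (2 cup + 10 tbsp = 2.625 cup) × 5/6 × 240 mL/cup = 525 mL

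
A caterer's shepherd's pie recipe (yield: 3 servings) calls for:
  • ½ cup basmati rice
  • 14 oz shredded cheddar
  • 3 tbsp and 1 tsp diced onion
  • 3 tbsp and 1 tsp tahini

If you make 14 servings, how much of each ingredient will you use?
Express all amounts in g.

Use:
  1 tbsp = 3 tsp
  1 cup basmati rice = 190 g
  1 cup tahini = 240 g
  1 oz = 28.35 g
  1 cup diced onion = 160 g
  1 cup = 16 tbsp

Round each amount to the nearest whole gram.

basmati rice: 443 g; shredded cheddar: 1852 g; diced onion: 156 g; tahini: 233 g

Scaling factor: 14/3.
basmati rice: 0.5 cup × 14/3 × 190 g/cup ≈ 443 g
shredded cheddar: 14 oz × 14/3 × 28.35 g/oz ≈ 1852 g
diced onion: (3 tbsp + 1 tsp = 10/3 tbsp) × 14/3 ÷ 16 tbsp/cup × 160 g/cup ≈ 156 g
tahini: (3 tbsp + 1 tsp = 10/3 tbsp) × 14/3 ÷ 16 tbsp/cup × 240 g/cup ≈ 233 g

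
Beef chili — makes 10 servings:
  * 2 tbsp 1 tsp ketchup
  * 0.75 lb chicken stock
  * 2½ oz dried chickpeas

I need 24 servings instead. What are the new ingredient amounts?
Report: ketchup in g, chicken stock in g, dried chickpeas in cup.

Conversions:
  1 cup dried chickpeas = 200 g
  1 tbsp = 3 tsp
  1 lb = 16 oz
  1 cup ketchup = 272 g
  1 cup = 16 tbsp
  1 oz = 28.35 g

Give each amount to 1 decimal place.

Scaling factor: 24/10 = 12/5 = 2.4.
ketchup: (2 tbsp + 1 tsp = 7/3 tbsp) × 12/5 ÷ 16 tbsp/cup × 272 g/cup = 95.2 g
chicken stock: 0.75 lb × 12/5 × 16 oz/lb × 28.35 g/oz ≈ 816.5 g
dried chickpeas: 2.5 oz × 12/5 × 28.35 g/oz ÷ 200 g/cup ≈ 0.9 cup

ketchup: 95.2 g; chicken stock: 816.5 g; dried chickpeas: 0.9 cup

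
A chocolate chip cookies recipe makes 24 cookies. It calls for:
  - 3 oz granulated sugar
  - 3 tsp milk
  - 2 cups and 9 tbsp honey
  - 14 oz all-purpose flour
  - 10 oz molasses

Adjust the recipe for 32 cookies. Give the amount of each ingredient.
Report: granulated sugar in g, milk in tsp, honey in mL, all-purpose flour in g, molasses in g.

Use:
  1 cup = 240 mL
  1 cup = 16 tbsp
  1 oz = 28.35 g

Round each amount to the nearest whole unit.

Scaling factor: 32/24 = 4/3.
granulated sugar: 3 oz × 4/3 × 28.35 g/oz ≈ 113 g
milk: 3 tsp × 4/3 = 4 tsp
honey: (2 cup + 9 tbsp = 2.5625 cup) × 4/3 × 240 mL/cup = 820 mL
all-purpose flour: 14 oz × 4/3 × 28.35 g/oz ≈ 529 g
molasses: 10 oz × 4/3 × 28.35 g/oz = 378 g

granulated sugar: 113 g; milk: 4 tsp; honey: 820 mL; all-purpose flour: 529 g; molasses: 378 g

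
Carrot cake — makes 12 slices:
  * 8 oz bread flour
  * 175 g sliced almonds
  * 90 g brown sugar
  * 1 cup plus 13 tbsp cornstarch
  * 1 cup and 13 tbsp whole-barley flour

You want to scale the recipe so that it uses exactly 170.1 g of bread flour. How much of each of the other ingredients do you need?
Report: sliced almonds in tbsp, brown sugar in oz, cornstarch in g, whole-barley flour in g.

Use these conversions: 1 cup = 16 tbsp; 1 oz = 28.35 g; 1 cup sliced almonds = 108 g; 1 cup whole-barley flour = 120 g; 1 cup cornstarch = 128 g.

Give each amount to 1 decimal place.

sliced almonds: 19.4 tbsp; brown sugar: 2.4 oz; cornstarch: 174.0 g; whole-barley flour: 163.1 g

The original recipe has 226.8 g of bread flour, so the scaling factor is 170.1 ÷ 226.8 = 3/4 = 0.75.
sliced almonds: 175 g × 3/4 ÷ 108 g/cup × 16 tbsp/cup ≈ 19.4 tbsp
brown sugar: 90 g × 3/4 ÷ 28.35 g/oz ≈ 2.4 oz
cornstarch: (1 cup + 13 tbsp = 1.8125 cup) × 3/4 × 128 g/cup = 174.0 g
whole-barley flour: (1 cup + 13 tbsp = 1.8125 cup) × 3/4 × 120 g/cup ≈ 163.1 g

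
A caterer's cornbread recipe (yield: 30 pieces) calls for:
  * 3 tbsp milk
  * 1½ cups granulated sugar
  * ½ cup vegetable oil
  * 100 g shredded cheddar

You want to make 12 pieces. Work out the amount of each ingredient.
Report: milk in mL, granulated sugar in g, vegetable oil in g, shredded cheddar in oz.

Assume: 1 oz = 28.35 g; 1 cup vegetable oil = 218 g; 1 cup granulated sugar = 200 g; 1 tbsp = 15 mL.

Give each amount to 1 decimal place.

milk: 18.0 mL; granulated sugar: 120.0 g; vegetable oil: 43.6 g; shredded cheddar: 1.4 oz

Scaling factor: 12/30 = 2/5 = 0.4.
milk: 3 tbsp × 2/5 × 15 mL/tbsp = 18.0 mL
granulated sugar: 1.5 cup × 2/5 × 200 g/cup = 120.0 g
vegetable oil: 0.5 cup × 2/5 × 218 g/cup = 43.6 g
shredded cheddar: 100 g × 2/5 ÷ 28.35 g/oz ≈ 1.4 oz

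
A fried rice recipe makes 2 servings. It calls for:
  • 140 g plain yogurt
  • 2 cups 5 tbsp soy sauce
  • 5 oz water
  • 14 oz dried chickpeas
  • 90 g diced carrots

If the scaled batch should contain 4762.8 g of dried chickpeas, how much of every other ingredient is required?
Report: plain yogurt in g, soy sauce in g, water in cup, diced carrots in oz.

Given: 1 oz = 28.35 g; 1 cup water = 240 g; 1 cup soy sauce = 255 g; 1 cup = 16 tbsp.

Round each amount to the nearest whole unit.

plain yogurt: 1680 g; soy sauce: 7076 g; water: 7 cup; diced carrots: 38 oz

The original recipe has 396.9 g of dried chickpeas, so the scaling factor is 4762.8 ÷ 396.9 = 12.
plain yogurt: 140 g × 12 = 1680 g
soy sauce: (2 cup + 5 tbsp = 2.3125 cup) × 12 × 255 g/cup ≈ 7076 g
water: 5 oz × 12 × 28.35 g/oz ÷ 240 g/cup ≈ 7 cup
diced carrots: 90 g × 12 ÷ 28.35 g/oz ≈ 38 oz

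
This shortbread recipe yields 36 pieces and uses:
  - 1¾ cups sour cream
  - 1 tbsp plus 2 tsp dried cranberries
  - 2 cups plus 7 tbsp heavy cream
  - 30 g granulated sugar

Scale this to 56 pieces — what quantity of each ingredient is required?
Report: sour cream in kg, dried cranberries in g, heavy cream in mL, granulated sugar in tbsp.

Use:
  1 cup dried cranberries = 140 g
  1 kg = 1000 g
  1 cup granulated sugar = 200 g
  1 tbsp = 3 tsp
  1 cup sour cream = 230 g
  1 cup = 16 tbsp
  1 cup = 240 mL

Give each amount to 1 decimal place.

sour cream: 0.6 kg; dried cranberries: 22.7 g; heavy cream: 910.0 mL; granulated sugar: 3.7 tbsp

Scaling factor: 56/36 = 14/9.
sour cream: 1.75 cup × 14/9 × 230 g/cup ÷ 1000 g/kg ≈ 0.6 kg
dried cranberries: (1 tbsp + 2 tsp = 5/3 tbsp) × 14/9 ÷ 16 tbsp/cup × 140 g/cup ≈ 22.7 g
heavy cream: (2 cup + 7 tbsp = 2.4375 cup) × 14/9 × 240 mL/cup = 910.0 mL
granulated sugar: 30 g × 14/9 ÷ 200 g/cup × 16 tbsp/cup ≈ 3.7 tbsp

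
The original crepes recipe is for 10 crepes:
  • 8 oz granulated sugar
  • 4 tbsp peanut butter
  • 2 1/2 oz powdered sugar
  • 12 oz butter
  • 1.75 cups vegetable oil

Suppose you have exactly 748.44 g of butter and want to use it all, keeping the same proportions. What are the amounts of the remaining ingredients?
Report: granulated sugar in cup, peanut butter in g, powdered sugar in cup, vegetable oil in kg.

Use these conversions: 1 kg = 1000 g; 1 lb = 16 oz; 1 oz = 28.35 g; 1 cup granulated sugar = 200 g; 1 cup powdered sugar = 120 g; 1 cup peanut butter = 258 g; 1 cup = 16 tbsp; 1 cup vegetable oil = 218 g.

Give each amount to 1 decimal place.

The original recipe has 340.2 g of butter, so the scaling factor is 748.44 ÷ 340.2 = 11/5 = 2.2.
granulated sugar: 8 oz × 11/5 × 28.35 g/oz ÷ 200 g/cup ≈ 2.5 cup
peanut butter: 4 tbsp × 11/5 ÷ 16 tbsp/cup × 258 g/cup = 141.9 g
powdered sugar: 2.5 oz × 11/5 × 28.35 g/oz ÷ 120 g/cup ≈ 1.3 cup
vegetable oil: 1.75 cup × 11/5 × 218 g/cup ÷ 1000 g/kg ≈ 0.8 kg

granulated sugar: 2.5 cup; peanut butter: 141.9 g; powdered sugar: 1.3 cup; vegetable oil: 0.8 kg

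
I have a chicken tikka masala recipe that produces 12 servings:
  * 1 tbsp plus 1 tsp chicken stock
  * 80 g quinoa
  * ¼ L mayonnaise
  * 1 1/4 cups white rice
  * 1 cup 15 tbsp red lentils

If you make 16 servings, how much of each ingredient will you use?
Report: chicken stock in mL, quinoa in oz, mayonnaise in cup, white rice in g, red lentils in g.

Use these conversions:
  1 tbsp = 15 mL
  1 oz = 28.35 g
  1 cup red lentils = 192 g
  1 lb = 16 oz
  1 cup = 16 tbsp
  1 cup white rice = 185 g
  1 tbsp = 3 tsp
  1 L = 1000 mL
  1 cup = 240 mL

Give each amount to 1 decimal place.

chicken stock: 26.7 mL; quinoa: 3.8 oz; mayonnaise: 1.4 cup; white rice: 308.3 g; red lentils: 496.0 g

Scaling factor: 16/12 = 4/3.
chicken stock: (1 tbsp + 1 tsp = 4/3 tbsp) × 4/3 × 15 mL/tbsp ≈ 26.7 mL
quinoa: 80 g × 4/3 ÷ 28.35 g/oz ≈ 3.8 oz
mayonnaise: 0.25 L × 4/3 × 1000 mL/L ÷ 240 mL/cup ≈ 1.4 cup
white rice: 1.25 cup × 4/3 × 185 g/cup ≈ 308.3 g
red lentils: (1 cup + 15 tbsp = 1.9375 cup) × 4/3 × 192 g/cup = 496.0 g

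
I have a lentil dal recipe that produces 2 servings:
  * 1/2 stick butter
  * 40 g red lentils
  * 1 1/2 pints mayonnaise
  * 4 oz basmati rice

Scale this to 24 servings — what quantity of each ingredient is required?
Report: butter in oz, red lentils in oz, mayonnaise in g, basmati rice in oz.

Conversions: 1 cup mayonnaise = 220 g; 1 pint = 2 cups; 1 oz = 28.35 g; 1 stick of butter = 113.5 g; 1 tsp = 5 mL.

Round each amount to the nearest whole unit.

Scaling factor: 24/2 = 12.
butter: 0.5 stick × 12 × 113.5 g/stick ÷ 28.35 g/oz ≈ 24 oz
red lentils: 40 g × 12 ÷ 28.35 g/oz ≈ 17 oz
mayonnaise: 1.5 pint × 12 × 2 cup/pint × 220 g/cup = 7920 g
basmati rice: 4 oz × 12 = 48 oz

butter: 24 oz; red lentils: 17 oz; mayonnaise: 7920 g; basmati rice: 48 oz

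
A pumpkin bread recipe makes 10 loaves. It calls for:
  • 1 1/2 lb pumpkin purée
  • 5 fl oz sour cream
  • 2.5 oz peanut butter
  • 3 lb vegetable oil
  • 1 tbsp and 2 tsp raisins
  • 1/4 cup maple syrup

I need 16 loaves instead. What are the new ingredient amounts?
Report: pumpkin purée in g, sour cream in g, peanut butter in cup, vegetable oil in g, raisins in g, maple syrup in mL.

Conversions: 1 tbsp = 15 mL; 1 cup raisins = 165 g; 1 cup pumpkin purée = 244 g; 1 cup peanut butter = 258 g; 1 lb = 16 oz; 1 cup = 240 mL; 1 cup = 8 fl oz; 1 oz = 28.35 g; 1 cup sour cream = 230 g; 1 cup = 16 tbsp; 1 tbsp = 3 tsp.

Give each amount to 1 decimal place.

pumpkin purée: 1088.6 g; sour cream: 230.0 g; peanut butter: 0.4 cup; vegetable oil: 2177.3 g; raisins: 27.5 g; maple syrup: 96.0 mL

Scaling factor: 16/10 = 8/5 = 1.6.
pumpkin purée: 1.5 lb × 8/5 × 16 oz/lb × 28.35 g/oz ≈ 1088.6 g
sour cream: 5 fl oz × 8/5 ÷ 8 fl oz/cup × 230 g/cup = 230.0 g
peanut butter: 2.5 oz × 8/5 × 28.35 g/oz ÷ 258 g/cup ≈ 0.4 cup
vegetable oil: 3 lb × 8/5 × 16 oz/lb × 28.35 g/oz ≈ 2177.3 g
raisins: (1 tbsp + 2 tsp = 5/3 tbsp) × 8/5 ÷ 16 tbsp/cup × 165 g/cup = 27.5 g
maple syrup: 0.25 cup × 8/5 × 240 mL/cup = 96.0 mL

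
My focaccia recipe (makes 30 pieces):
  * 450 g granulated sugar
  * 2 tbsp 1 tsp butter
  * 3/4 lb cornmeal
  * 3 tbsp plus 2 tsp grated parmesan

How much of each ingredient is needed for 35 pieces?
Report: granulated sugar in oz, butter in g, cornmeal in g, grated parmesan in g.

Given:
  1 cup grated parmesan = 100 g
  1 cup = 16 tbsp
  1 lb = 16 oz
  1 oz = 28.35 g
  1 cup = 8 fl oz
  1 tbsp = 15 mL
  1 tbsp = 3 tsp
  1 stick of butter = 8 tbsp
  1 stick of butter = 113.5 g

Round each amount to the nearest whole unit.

granulated sugar: 19 oz; butter: 39 g; cornmeal: 397 g; grated parmesan: 27 g

Scaling factor: 35/30 = 7/6.
granulated sugar: 450 g × 7/6 ÷ 28.35 g/oz ≈ 19 oz
butter: (2 tbsp + 1 tsp = 7/3 tbsp) × 7/6 ÷ 8 tbsp/stick × 113.5 g/stick ≈ 39 g
cornmeal: 0.75 lb × 7/6 × 16 oz/lb × 28.35 g/oz ≈ 397 g
grated parmesan: (3 tbsp + 2 tsp = 11/3 tbsp) × 7/6 ÷ 16 tbsp/cup × 100 g/cup ≈ 27 g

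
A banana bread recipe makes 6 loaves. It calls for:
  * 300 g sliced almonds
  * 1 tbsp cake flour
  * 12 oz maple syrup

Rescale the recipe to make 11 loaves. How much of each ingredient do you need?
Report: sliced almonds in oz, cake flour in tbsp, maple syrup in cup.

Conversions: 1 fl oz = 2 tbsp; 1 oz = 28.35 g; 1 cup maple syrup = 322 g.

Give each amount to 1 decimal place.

sliced almonds: 19.4 oz; cake flour: 1.8 tbsp; maple syrup: 1.9 cup

Scaling factor: 11/6.
sliced almonds: 300 g × 11/6 ÷ 28.35 g/oz ≈ 19.4 oz
cake flour: 1 tbsp × 11/6 ≈ 1.8 tbsp
maple syrup: 12 oz × 11/6 × 28.35 g/oz ÷ 322 g/cup ≈ 1.9 cup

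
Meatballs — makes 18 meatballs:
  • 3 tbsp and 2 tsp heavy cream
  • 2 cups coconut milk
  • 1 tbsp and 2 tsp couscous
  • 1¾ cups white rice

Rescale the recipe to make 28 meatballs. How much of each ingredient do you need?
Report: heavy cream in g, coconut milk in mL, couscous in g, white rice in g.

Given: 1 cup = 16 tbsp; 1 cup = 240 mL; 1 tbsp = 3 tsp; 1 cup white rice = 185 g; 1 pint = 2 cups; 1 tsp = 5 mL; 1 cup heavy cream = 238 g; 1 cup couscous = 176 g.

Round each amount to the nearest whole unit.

heavy cream: 85 g; coconut milk: 747 mL; couscous: 29 g; white rice: 504 g

Scaling factor: 28/18 = 14/9.
heavy cream: (3 tbsp + 2 tsp = 11/3 tbsp) × 14/9 ÷ 16 tbsp/cup × 238 g/cup ≈ 85 g
coconut milk: 2 cup × 14/9 × 240 mL/cup ≈ 747 mL
couscous: (1 tbsp + 2 tsp = 5/3 tbsp) × 14/9 ÷ 16 tbsp/cup × 176 g/cup ≈ 29 g
white rice: 1.75 cup × 14/9 × 185 g/cup ≈ 504 g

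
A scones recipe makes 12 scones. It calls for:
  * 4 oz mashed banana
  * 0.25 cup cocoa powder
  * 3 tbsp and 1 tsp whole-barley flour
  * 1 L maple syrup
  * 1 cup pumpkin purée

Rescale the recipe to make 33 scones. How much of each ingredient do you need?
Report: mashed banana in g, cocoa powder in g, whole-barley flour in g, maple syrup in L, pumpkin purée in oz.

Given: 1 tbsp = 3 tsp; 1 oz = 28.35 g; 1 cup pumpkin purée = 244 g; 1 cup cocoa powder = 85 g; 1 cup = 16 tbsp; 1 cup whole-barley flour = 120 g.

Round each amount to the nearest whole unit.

Scaling factor: 33/12 = 11/4 = 2.75.
mashed banana: 4 oz × 11/4 × 28.35 g/oz ≈ 312 g
cocoa powder: 0.25 cup × 11/4 × 85 g/cup ≈ 58 g
whole-barley flour: (3 tbsp + 1 tsp = 10/3 tbsp) × 11/4 ÷ 16 tbsp/cup × 120 g/cup ≈ 69 g
maple syrup: 1 L × 11/4 ≈ 3 L
pumpkin purée: 1 cup × 11/4 × 244 g/cup ÷ 28.35 g/oz ≈ 24 oz

mashed banana: 312 g; cocoa powder: 58 g; whole-barley flour: 69 g; maple syrup: 3 L; pumpkin purée: 24 oz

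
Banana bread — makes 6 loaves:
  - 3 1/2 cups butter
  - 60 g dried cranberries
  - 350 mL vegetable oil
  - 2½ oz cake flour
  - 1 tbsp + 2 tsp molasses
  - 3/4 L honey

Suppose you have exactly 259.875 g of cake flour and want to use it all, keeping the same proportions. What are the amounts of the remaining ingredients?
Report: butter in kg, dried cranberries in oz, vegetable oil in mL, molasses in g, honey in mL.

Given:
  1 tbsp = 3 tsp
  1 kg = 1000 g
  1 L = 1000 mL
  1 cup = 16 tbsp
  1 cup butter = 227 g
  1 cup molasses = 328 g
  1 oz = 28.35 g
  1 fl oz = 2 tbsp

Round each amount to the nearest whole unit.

The original recipe has 70.875 g of cake flour, so the scaling factor is 259.875 ÷ 70.875 = 11/3.
butter: 3.5 cup × 11/3 × 227 g/cup ÷ 1000 g/kg ≈ 3 kg
dried cranberries: 60 g × 11/3 ÷ 28.35 g/oz ≈ 8 oz
vegetable oil: 350 mL × 11/3 ≈ 1283 mL
molasses: (1 tbsp + 2 tsp = 5/3 tbsp) × 11/3 ÷ 16 tbsp/cup × 328 g/cup ≈ 125 g
honey: 0.75 L × 11/3 × 1000 mL/L = 2750 mL

butter: 3 kg; dried cranberries: 8 oz; vegetable oil: 1283 mL; molasses: 125 g; honey: 2750 mL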